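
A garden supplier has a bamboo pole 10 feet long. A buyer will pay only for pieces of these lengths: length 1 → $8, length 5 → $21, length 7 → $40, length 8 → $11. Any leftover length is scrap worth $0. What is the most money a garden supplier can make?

Let f[k] be the best obtainable value from length k. For each k, try every first piece i and keep the best of price[i] + f[k−i].
f[1] = 8
f[2] = 16  (first piece 1, then f[1]=8)
f[3] = 24  (first piece 1, then f[2]=16)
f[4] = 32  (first piece 1, then f[3]=24)
f[5] = max(8+32, 21+0) = 40
f[6] = max(8+40, 21+8) = 48
f[7] = max(8+48, 21+16, 40+0) = 56
f[8] = max(8+56, 21+24, 40+8, 11+0) = 64
f[9] = max(8+64, 21+32, 40+16, 11+8) = 72
f[10] = max(8+72, 21+40, 40+24, 11+16) = 80
One optimal cutting: 1 + 1 + 1 + 1 + 1 + 1 + 1 + 1 + 1 + 1 → $80.

80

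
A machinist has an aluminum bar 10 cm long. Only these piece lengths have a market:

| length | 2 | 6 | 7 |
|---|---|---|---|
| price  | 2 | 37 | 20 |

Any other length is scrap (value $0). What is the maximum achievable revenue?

Consider every possible first cut. f[k] is the best of p[i]+f[k−i] over all sellable i≤k.
f[1] = 0
f[2] = 2
f[3] = 2
f[4] = 4  (first piece 2, then f[2]=2)
f[5] = 4
f[6] = max(2+4, 37+0) = 37
f[7] = max(2+4, 37+0, 20+0) = 37
f[8] = max(2+37, 37+2, 20+0) = 39
f[9] = max(2+37, 37+2, 20+2) = 39
f[10] = max(2+39, 37+4, 20+2) = 41
One optimal cutting: 6 + 2 + 2 → $41.

41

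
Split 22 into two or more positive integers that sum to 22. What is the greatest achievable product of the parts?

Fill g[k] for k=2..22: at each k try every first piece i and multiply by the better of (k−i) uncut or g[k−i].
Small cases: g[2]=1, g[3]=2, g[4]=4, g[5]=6, g[6]=9, g[7]=12, g[8]=18, g[9]=27, g[10]=36, g[11]=54, g[12]=81, g[13]=108, g[14]=162.
g[15] = max(1×162, 2×108, 3×81, …, 13×2, 14×1) = 243
g[16] = max(1×243, 2×162, 3×108, …, 14×2, 15×1) = 324
g[17] = max(1×324, 2×243, 3×162, …, 15×2, 16×1) = 486
g[18] = max(1×486, 2×324, 3×243, …, 16×2, 17×1) = 729
g[19] = max(1×729, 2×486, 3×324, …, 17×2, 18×1) = 972
g[20] = max(1×972, 2×729, 3×486, …, 18×2, 19×1) = 1458
g[21] = max(1×1458, 2×972, 3×729, …, 19×2, 20×1) = 2187
g[22] = max(1×2187, 2×1458, 3×972, …, 20×2, 21×1) = 2916
One optimal split: 3 + 3 + 3 + 3 + 3 + 3 + 2 + 2; product 3×3×3×3×3×3×2×2 = 2916.

2916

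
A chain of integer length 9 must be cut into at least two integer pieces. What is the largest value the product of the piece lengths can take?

Define g[k] = max over 1≤i<k of i · max(k−i, g[k−i]); the inner max lets the remainder stay uncut if that's better.
g[2] = 1*max(1,0) = 1*1 = 1
g[3] = 1*max(2,1) = 1*2 = 2
g[4] = 2*max(2,1) = 2*2 = 4
g[5] = 2*max(3,2) = 2*3 = 6
g[6] = 3*max(3,2) = 3*3 = 9
g[7] = 2*max(5,6) = 2*6 = 12
g[8] = 2*max(6,9) = 2*9 = 18
g[9] = 3*max(6,9) = 3*9 = 27
One optimal split: 3 + 3 + 3; product 3*3*3 = 27.

27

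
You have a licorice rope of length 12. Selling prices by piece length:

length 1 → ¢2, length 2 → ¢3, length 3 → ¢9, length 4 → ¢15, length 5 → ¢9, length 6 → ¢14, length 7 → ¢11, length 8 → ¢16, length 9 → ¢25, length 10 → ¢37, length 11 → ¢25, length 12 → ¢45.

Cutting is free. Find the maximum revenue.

Consider every possible first cut. v[k] is the best of p[i]+v[k−i] over all sellable i≤k.
v[1] = 2
v[2] = max(2+2, 3+0) = 4
v[3] = max(2+4, 3+2, 9+0) = 9
v[4] = max(2+9, 3+4, 9+2, 15+0) = 15
v[5] = max(2+15, 3+9, 9+4, 15+2, 9+0) = 17
v[6] = max(2+17, 3+15, 9+9, 15+4, 9+2, 14+0) = 19
v[7] = max(2+19, 3+17, 9+15, …, 14+2, 11+0) = 24
v[8] = max(2+24, 3+19, 9+17, …, 11+2, 16+0) = 30
v[9] = max(2+30, 3+24, 9+19, …, 16+2, 25+0) = 32
v[10] = max(2+32, 3+30, 9+24, …, 25+2, 37+0) = 37
v[11] = max(2+37, 3+32, 9+30, …, 37+2, 25+0) = 39
v[12] = max(2+39, 3+37, 9+32, …, 25+2, 45+0) = 45
One optimal cutting: 4 + 4 + 4 → ¢15 + ¢15 + ¢15 = ¢45.

45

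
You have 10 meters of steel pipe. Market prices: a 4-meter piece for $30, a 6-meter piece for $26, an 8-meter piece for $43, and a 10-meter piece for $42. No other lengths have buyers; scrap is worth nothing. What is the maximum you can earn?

Let best[k] be the best obtainable value from length k. For each k, try every first piece i and keep the best of price[i] + best[k−i].
best[1] = 0
best[2] = 0
best[3] = 0
best[4] = 30
best[5] = 30
best[6] = max(30+0, 26+0) = 30
best[7] = max(30+0, 26+0) = 30
best[8] = max(30+30, 26+0, 43+0) = 60
best[9] = max(30+30, 26+0, 43+0) = 60
best[10] = max(30+30, 26+30, 43+0, 42+0) = 60
One optimal cutting: pieces 4 + 4 with 2 meters of scrap → $60.

60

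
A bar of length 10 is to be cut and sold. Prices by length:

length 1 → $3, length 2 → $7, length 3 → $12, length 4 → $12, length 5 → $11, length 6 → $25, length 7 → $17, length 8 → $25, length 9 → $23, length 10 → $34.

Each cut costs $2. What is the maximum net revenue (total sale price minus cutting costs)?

36

Consider every possible first cut. r[k] is the best of p[i]+r[k−i] over all sellable i≤k, charging 2 whenever i<k.
r[1] = 3
r[2] = max(3+3-2, 7+0) = 7
r[3] = max(3+7-2, 7+3-2, 12+0) = 12
r[4] = max(3+12-2, 7+7-2, 12+3-2, 12+0) = 13
r[5] = max(3+13-2, 7+12-2, 12+7-2, 12+3-2, 11+0) = 17
r[6] = max(3+17-2, 7+13-2, 12+12-2, 12+7-2, 11+3-2, 25+0) = 25
r[7] = max(3+25-2, 7+17-2, 12+13-2, …, 25+3-2, 17+0) = 26
r[8] = max(3+26-2, 7+25-2, 12+17-2, …, 17+3-2, 25+0) = 30
r[9] = max(3+30-2, 7+26-2, 12+25-2, …, 25+3-2, 23+0) = 35
r[10] = max(3+35-2, 7+30-2, 12+26-2, …, 23+3-2, 34+0) = 36
One optimal plan: pieces 6 + 3 + 1 (2 cuts) → $40 − $4 = $36.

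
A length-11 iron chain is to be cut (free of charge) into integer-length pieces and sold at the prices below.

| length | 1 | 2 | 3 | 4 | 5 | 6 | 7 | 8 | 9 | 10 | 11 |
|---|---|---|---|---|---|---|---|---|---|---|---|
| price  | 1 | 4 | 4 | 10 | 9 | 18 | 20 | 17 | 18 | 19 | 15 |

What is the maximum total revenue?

30

Consider every possible first cut. R[k] is the best of p[i]+R[k−i] over all sellable i≤k.
R[1] = 1
R[2] = 4
R[3] = 5  (first piece 1, then R[2]=4)
R[4] = 10
R[5] = 11  (first piece 1, then R[4]=10)
R[6] = 18
R[7] = 20
R[8] = 22  (first piece 2, then R[6]=18)
R[9] = 24  (first piece 2, then R[7]=20)
R[10] = 28  (first piece 4, then R[6]=18)
R[11] = 30  (first piece 4, then R[7]=20)
One optimal cutting: 7 + 4 → $20 + $10 = $30.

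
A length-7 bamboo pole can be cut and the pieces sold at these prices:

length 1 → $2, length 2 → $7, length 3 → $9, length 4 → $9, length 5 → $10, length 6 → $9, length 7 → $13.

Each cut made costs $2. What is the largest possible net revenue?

19

Build net[k] bottom-up: net[k] = max over allowed piece i of (p[i] + net[k−i]) − 2 per cut.
net[1] = 2
net[2] = 7
net[3] = 9
net[4] = 12  (first piece 2, then net[2]=7)
net[5] = 14  (first piece 2, then net[3]=9)
net[6] = 17  (first piece 2, then net[4]=12)
net[7] = 19  (first piece 2, then net[5]=14)
One optimal plan: pieces 3 + 2 + 2 (2 cuts) → $23 − $4 = $19.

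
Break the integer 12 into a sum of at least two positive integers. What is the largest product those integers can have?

81

Fill P[k] for k=2..12: at each k try every first piece i and multiply by the better of (k−i) uncut or P[k−i].
P[2] = 1·max(1,0) = 1·1 = 1
P[3] = max(1·2, 2·1) = 2
P[4] = max(1·3, 2·2, 3·1) = 4
P[5] = max(1·4, 2·3, 3·2, 4·1) = 6
P[6] = max(1·6, 2·4, 3·3, 4·2, 5·1) = 9
P[7] = max(1·9, 2·6, 3·4, 4·3, 5·2, 6·1) = 12
P[8] = max(1·12, 2·9, 3·6, …, 6·2, 7·1) = 18
P[9] = max(1·18, 2·12, 3·9, …, 7·2, 8·1) = 27
P[10] = max(1·27, 2·18, 3·12, …, 8·2, 9·1) = 36
P[11] = max(1·36, 2·27, 3·18, …, 9·2, 10·1) = 54
P[12] = max(1·54, 2·36, 3·27, …, 10·2, 11·1) = 81
One optimal split: 3 + 3 + 3 + 3; product 3·3·3·3 = 81.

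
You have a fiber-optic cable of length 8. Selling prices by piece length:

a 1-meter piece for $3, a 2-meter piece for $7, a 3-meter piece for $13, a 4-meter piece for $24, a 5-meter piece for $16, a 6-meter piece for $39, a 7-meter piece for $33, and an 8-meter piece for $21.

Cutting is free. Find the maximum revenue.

Let v[k] be the best obtainable value from length k. For each k, try every first piece i and keep the best of price[i] + v[k−i].
v[1] = 3
v[2] = max(3+3, 7+0) = 7
v[3] = max(3+7, 7+3, 13+0) = 13
v[4] = max(3+13, 7+7, 13+3, 24+0) = 24
v[5] = max(3+24, 7+13, 13+7, 24+3, 16+0) = 27
v[6] = max(3+27, 7+24, 13+13, 24+7, 16+3, 39+0) = 39
v[7] = max(3+39, 7+27, 13+24, …, 39+3, 33+0) = 42
v[8] = max(3+42, 7+39, 13+27, …, 33+3, 21+0) = 48
One optimal cutting: 4 + 4 → $24 + $24 = $48.

48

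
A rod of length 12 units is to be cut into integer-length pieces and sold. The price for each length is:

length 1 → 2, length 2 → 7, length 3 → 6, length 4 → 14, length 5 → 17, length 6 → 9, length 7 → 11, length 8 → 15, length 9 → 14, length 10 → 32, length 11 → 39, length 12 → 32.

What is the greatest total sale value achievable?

Build r[k] bottom-up: r[k] = max over allowed piece i of (p[i] + r[k−i]).
r[1] = 2
r[2] = 7
r[3] = 9  (first piece 1, then r[2]=7)
r[4] = 14  (first piece 2, then r[2]=7)
r[5] = 17
r[6] = 21  (first piece 2, then r[4]=14)
r[7] = 24  (first piece 2, then r[5]=17)
r[8] = 28  (first piece 2, then r[6]=21)
r[9] = 31  (first piece 2, then r[7]=24)
r[10] = 35  (first piece 2, then r[8]=28)
r[11] = 39
r[12] = 42  (first piece 2, then r[10]=35)
One optimal cutting: 2 + 2 + 2 + 2 + 2 + 2 → 7 + 7 + 7 + 7 + 7 + 7 = 42.

42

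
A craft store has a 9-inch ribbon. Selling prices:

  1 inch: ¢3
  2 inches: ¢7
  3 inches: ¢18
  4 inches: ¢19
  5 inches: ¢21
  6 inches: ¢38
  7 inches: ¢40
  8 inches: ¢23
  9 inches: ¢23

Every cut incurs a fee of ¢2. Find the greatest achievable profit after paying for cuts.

54

Let net[k] be the best obtainable value from length k. For each k, try every first piece i and keep the best of price[i] + net[k−i] minus the 2 cut fee when i<k.
net[1] = 3
net[2] = max(3+3-2, 7+0) = 7
net[3] = max(3+7-2, 7+3-2, 18+0) = 18
net[4] = max(3+18-2, 7+7-2, 18+3-2, 19+0) = 19
net[5] = max(3+19-2, 7+18-2, 18+7-2, 19+3-2, 21+0) = 23
net[6] = max(3+23-2, 7+19-2, 18+18-2, 19+7-2, 21+3-2, 38+0) = 38
net[7] = max(3+38-2, 7+23-2, 18+19-2, …, 38+3-2, 40+0) = 40
net[8] = max(3+40-2, 7+38-2, 18+23-2, …, 40+3-2, 23+0) = 43
net[9] = max(3+43-2, 7+40-2, 18+38-2, …, 23+3-2, 23+0) = 54
One optimal plan: pieces 6 + 3 (1 cut) → ¢56 − ¢2 = ¢54.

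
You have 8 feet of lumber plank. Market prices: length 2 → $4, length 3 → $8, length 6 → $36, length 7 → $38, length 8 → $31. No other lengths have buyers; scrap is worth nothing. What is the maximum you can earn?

Let f[k] be the best obtainable value from length k. For each k, try every first piece i and keep the best of price[i] + f[k−i].
f[1] = 0
f[2] = 4
f[3] = 8
f[4] = 8
f[5] = 12  (first piece 2, then f[3]=8)
f[6] = 36
f[7] = 38
f[8] = 40  (first piece 2, then f[6]=36)
One optimal cutting: 6 + 2 → $40.

40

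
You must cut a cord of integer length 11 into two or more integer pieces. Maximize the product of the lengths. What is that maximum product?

Let m[k] be the best product for length k (with at least one cut). For each first piece i, the rest contributes max(k−i, m[k−i]).
Small cases: m[2]=1, m[3]=2, m[4]=4, m[5]=6, m[6]=9.
m[7] = max(1×9, 2×6, 3×4, 4×3, 5×2, 6×1) = 12
m[8] = max(1×12, 2×9, 3×6, …, 6×2, 7×1) = 18
m[9] = max(1×18, 2×12, 3×9, …, 7×2, 8×1) = 27
m[10] = max(1×27, 2×18, 3×12, …, 8×2, 9×1) = 36
m[11] = max(1×36, 2×27, 3×18, …, 9×2, 10×1) = 54
One optimal split: 3 + 3 + 3 + 2; product 3×3×3×2 = 54.

54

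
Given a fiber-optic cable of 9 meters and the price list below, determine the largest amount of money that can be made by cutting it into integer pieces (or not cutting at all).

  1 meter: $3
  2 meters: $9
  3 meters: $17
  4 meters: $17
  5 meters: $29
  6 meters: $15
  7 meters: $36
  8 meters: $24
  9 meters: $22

51

Consider every possible first cut. R[k] is the best of p[i]+R[k−i] over all sellable i≤k.
R[1] = 3
R[2] = max(3+3, 9+0) = 9
R[3] = max(3+9, 9+3, 17+0) = 17
R[4] = max(3+17, 9+9, 17+3, 17+0) = 20
R[5] = max(3+20, 9+17, 17+9, 17+3, 29+0) = 29
R[6] = max(3+29, 9+20, 17+17, 17+9, 29+3, 15+0) = 34
R[7] = max(3+34, 9+29, 17+20, …, 15+3, 36+0) = 38
R[8] = max(3+38, 9+34, 17+29, …, 36+3, 24+0) = 46
R[9] = max(3+46, 9+38, 17+34, …, 24+3, 22+0) = 51
One optimal cutting: 3 + 3 + 3 → $17 + $17 + $17 = $51.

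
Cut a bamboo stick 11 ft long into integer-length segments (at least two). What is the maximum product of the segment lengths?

Let g[k] be the best product for length k (with at least one cut). For each first piece i, the rest contributes max(k−i, g[k−i]).
g[2] = 1×max(1,0) = 1×1 = 1
g[3] = 1×max(2,1) = 1×2 = 2
g[4] = 2×max(2,1) = 2×2 = 4
g[5] = 2×max(3,2) = 2×3 = 6
g[6] = 3×max(3,2) = 3×3 = 9
g[7] = 2×max(5,6) = 2×6 = 12
g[8] = 2×max(6,9) = 2×9 = 18
g[9] = 3×max(6,9) = 3×9 = 27
g[10] = 2×max(8,18) = 2×18 = 36
g[11] = 2×max(9,27) = 2×27 = 54
One optimal split: 3 + 3 + 3 + 2; product 3×3×3×2 = 54.

54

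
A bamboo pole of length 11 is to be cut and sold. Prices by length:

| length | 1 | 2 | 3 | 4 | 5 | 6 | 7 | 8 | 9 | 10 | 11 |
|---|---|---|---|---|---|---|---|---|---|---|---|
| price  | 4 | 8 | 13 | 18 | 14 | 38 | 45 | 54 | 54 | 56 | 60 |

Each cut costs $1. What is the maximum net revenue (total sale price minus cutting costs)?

Consider every possible first cut. v[k] is the best of p[i]+v[k−i] over all sellable i≤k, charging 1 whenever i<k.
v[1] = 4
v[2] = max(4+4-1, 8+0) = 8
v[3] = max(4+8-1, 8+4-1, 13+0) = 13
v[4] = max(4+13-1, 8+8-1, 13+4-1, 18+0) = 18
v[5] = max(4+18-1, 8+13-1, 13+8-1, 18+4-1, 14+0) = 21
v[6] = max(4+21-1, 8+18-1, 13+13-1, 18+8-1, 14+4-1, 38+0) = 38
v[7] = max(4+38-1, 8+21-1, 13+18-1, …, 38+4-1, 45+0) = 45
v[8] = max(4+45-1, 8+38-1, 13+21-1, …, 45+4-1, 54+0) = 54
v[9] = max(4+54-1, 8+45-1, 13+38-1, …, 54+4-1, 54+0) = 57
v[10] = max(4+57-1, 8+54-1, 13+45-1, …, 54+4-1, 56+0) = 61
v[11] = max(4+61-1, 8+57-1, 13+54-1, …, 56+4-1, 60+0) = 66
One optimal plan: pieces 8 + 3 (1 cut) → $67 − $1 = $66.

66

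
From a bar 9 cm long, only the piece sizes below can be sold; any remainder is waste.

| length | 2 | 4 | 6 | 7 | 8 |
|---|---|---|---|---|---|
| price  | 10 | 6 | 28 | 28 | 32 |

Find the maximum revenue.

Consider every possible first cut. best[k] is the best of p[i]+best[k−i] over all sellable i≤k.
best[1] = 0
best[2] = 10
best[3] = 10
best[4] = max(10+10, 6+0) = 20
best[5] = max(10+10, 6+0) = 20
best[6] = max(10+20, 6+10, 28+0) = 30
best[7] = max(10+20, 6+10, 28+0, 28+0) = 30
best[8] = max(10+30, 6+20, 28+10, 28+0, 32+0) = 40
best[9] = max(10+30, 6+20, 28+10, 28+10, 32+0) = 40
One optimal cutting: pieces 2 + 2 + 2 + 2 with 1 cm of scrap → $40.

40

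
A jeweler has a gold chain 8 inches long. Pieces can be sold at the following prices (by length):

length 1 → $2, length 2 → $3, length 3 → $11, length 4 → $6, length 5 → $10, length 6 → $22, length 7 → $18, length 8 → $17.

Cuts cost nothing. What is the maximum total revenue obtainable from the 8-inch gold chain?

26

Let R[k] be the best obtainable value from length k. For each k, try every first piece i and keep the best of price[i] + R[k−i].
R[1] = 2
R[2] = max(2+2, 3+0) = 4
R[3] = max(2+4, 3+2, 11+0) = 11
R[4] = max(2+11, 3+4, 11+2, 6+0) = 13
R[5] = max(2+13, 3+11, 11+4, 6+2, 10+0) = 15
R[6] = max(2+15, 3+13, 11+11, 6+4, 10+2, 22+0) = 22
R[7] = max(2+22, 3+15, 11+13, …, 22+2, 18+0) = 24
R[8] = max(2+24, 3+22, 11+15, …, 18+2, 17+0) = 26
One optimal cutting: 3 + 3 + 1 + 1 → $11 + $11 + $2 + $2 = $26.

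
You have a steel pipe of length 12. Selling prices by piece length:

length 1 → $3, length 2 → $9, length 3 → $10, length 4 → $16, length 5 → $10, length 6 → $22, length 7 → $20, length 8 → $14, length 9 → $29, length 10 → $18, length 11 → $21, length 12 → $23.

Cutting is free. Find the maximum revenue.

Let v[k] be the best obtainable value from length k. For each k, try every first piece i and keep the best of price[i] + v[k−i].
v[1] = 3
v[2] = max(3+3, 9+0) = 9
v[3] = max(3+9, 9+3, 10+0) = 12
v[4] = max(3+12, 9+9, 10+3, 16+0) = 18
v[5] = max(3+18, 9+12, 10+9, 16+3, 10+0) = 21
v[6] = max(3+21, 9+18, 10+12, 16+9, 10+3, 22+0) = 27
v[7] = max(3+27, 9+21, 10+18, …, 22+3, 20+0) = 30
v[8] = max(3+30, 9+27, 10+21, …, 20+3, 14+0) = 36
v[9] = max(3+36, 9+30, 10+27, …, 14+3, 29+0) = 39
v[10] = max(3+39, 9+36, 10+30, …, 29+3, 18+0) = 45
v[11] = max(3+45, 9+39, 10+36, …, 18+3, 21+0) = 48
v[12] = max(3+48, 9+45, 10+39, …, 21+3, 23+0) = 54
One optimal cutting: 2 + 2 + 2 + 2 + 2 + 2 → $9 + $9 + $9 + $9 + $9 + $9 = $54.

54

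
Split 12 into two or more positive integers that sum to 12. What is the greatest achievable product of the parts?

81

Let g[k] be the best product for length k (with at least one cut). For each first piece i, the rest contributes max(k−i, g[k−i]).
Small cases: g[2]=1, g[3]=2, g[4]=4, g[5]=6, g[6]=9, g[7]=12.
g[8] = 2×max(6,9) = 2×9 = 18
g[9] = 3×max(6,9) = 3×9 = 27
g[10] = 2×max(8,18) = 2×18 = 36
g[11] = 2×max(9,27) = 2×27 = 54
g[12] = 3×max(9,27) = 3×27 = 81
One optimal split: 3 + 3 + 3 + 3; product 3×3×3×3 = 81.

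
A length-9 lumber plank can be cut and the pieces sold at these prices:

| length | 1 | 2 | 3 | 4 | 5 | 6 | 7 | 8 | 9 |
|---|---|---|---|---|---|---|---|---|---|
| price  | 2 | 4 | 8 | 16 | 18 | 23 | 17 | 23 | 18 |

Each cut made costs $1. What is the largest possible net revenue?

Consider every possible first cut. r[k] is the best of p[i]+r[k−i] over all sellable i≤k, charging 1 whenever i<k.
r[1] = 2
r[2] = max(2+2-1, 4+0) = 4
r[3] = max(2+4-1, 4+2-1, 8+0) = 8
r[4] = max(2+8-1, 4+4-1, 8+2-1, 16+0) = 16
r[5] = max(2+16-1, 4+8-1, 8+4-1, 16+2-1, 18+0) = 18
r[6] = max(2+18-1, 4+16-1, 8+8-1, 16+4-1, 18+2-1, 23+0) = 23
r[7] = max(2+23-1, 4+18-1, 8+16-1, …, 23+2-1, 17+0) = 24
r[8] = max(2+24-1, 4+23-1, 8+18-1, …, 17+2-1, 23+0) = 31
r[9] = max(2+31-1, 4+24-1, 8+23-1, …, 23+2-1, 18+0) = 33
One optimal plan: pieces 5 + 4 (1 cut) → $34 − $1 = $33.

33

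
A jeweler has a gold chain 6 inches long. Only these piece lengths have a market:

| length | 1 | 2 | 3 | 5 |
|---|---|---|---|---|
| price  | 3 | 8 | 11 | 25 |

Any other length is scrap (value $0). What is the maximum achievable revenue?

28

Consider every possible first cut. best[k] is the best of p[i]+best[k−i] over all sellable i≤k.
best[1] = 3
best[2] = 8
best[3] = 11  (first piece 1, then best[2]=8)
best[4] = 16  (first piece 2, then best[2]=8)
best[5] = 25
best[6] = 28  (first piece 1, then best[5]=25)
One optimal cutting: 5 + 1 → $28.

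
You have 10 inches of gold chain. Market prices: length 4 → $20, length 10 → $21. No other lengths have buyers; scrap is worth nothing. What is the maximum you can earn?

Let f[k] be the best obtainable value from length k. For each k, try every first piece i and keep the best of price[i] + f[k−i].
f[1] = 0
f[2] = 0
f[3] = 0
f[4] = 20
f[5] = 20
f[6] = 20
f[7] = 20
f[8] = 40  (first piece 4, then f[4]=20)
f[9] = 40
f[10] = max(20+20, 21+0) = 40
One optimal cutting: pieces 4 + 4 with 2 inches of scrap → $40.

40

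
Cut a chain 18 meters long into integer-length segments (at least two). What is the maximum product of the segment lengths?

Let f[k] be the best product for length k (with at least one cut). For each first piece i, the rest contributes max(k−i, f[k−i]).
f[2] = 1*max(1,0) = 1*1 = 1
f[3] = max(1*2, 2*1) = 2
f[4] = max(1*3, 2*2, 3*1) = 4
f[5] = max(1*4, 2*3, 3*2, 4*1) = 6
f[6] = max(1*6, 2*4, 3*3, 4*2, 5*1) = 9
f[7] = max(1*9, 2*6, 3*4, 4*3, 5*2, 6*1) = 12
f[8] = max(1*12, 2*9, 3*6, …, 6*2, 7*1) = 18
f[9] = max(1*18, 2*12, 3*9, …, 7*2, 8*1) = 27
f[10] = max(1*27, 2*18, 3*12, …, 8*2, 9*1) = 36
f[11] = max(1*36, 2*27, 3*18, …, 9*2, 10*1) = 54
f[12] = max(1*54, 2*36, 3*27, …, 10*2, 11*1) = 81
f[13] = max(1*81, 2*54, 3*36, …, 11*2, 12*1) = 108
f[14] = max(1*108, 2*81, 3*54, …, 12*2, 13*1) = 162
f[15] = max(1*162, 2*108, 3*81, …, 13*2, 14*1) = 243
f[16] = max(1*243, 2*162, 3*108, …, 14*2, 15*1) = 324
f[17] = max(1*324, 2*243, 3*162, …, 15*2, 16*1) = 486
f[18] = max(1*486, 2*324, 3*243, …, 16*2, 17*1) = 729
One optimal split: 3 + 3 + 3 + 3 + 3 + 3; product 3*3*3*3*3*3 = 729.

729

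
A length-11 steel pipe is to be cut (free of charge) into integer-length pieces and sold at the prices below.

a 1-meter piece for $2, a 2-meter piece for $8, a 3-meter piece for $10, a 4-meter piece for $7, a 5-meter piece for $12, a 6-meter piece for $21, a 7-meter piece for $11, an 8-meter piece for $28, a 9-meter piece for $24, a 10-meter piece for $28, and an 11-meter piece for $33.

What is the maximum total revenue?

42

Consider every possible first cut. best[k] is the best of p[i]+best[k−i] over all sellable i≤k.
best[1] = 2
best[2] = 8
best[3] = 10  (first piece 1, then best[2]=8)
best[4] = 16  (first piece 2, then best[2]=8)
best[5] = 18  (first piece 1, then best[4]=16)
best[6] = 24  (first piece 2, then best[4]=16)
best[7] = 26  (first piece 1, then best[6]=24)
best[8] = 32  (first piece 2, then best[6]=24)
best[9] = 34  (first piece 1, then best[8]=32)
best[10] = 40  (first piece 2, then best[8]=32)
best[11] = 42  (first piece 1, then best[10]=40)
One optimal cutting: 2 + 2 + 2 + 2 + 2 + 1 → $8 + $8 + $8 + $8 + $8 + $2 = $42.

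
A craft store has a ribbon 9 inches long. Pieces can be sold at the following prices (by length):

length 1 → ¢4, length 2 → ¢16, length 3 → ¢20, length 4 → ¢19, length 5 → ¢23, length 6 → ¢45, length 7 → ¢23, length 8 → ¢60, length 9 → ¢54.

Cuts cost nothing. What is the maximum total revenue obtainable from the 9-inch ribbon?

Consider every possible first cut. R[k] is the best of p[i]+R[k−i] over all sellable i≤k.
R[1] = 4
R[2] = max(4+4, 16+0) = 16
R[3] = max(4+16, 16+4, 20+0) = 20
R[4] = max(4+20, 16+16, 20+4, 19+0) = 32
R[5] = max(4+32, 16+20, 20+16, 19+4, 23+0) = 36
R[6] = max(4+36, 16+32, 20+20, 19+16, 23+4, 45+0) = 48
R[7] = max(4+48, 16+36, 20+32, …, 45+4, 23+0) = 52
R[8] = max(4+52, 16+48, 20+36, …, 23+4, 60+0) = 64
R[9] = max(4+64, 16+52, 20+48, …, 60+4, 54+0) = 68
One optimal cutting: 2 + 2 + 2 + 2 + 1 → ¢16 + ¢16 + ¢16 + ¢16 + ¢4 = ¢68.

68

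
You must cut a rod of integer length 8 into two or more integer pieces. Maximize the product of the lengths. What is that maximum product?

Fill P[k] for k=2..8: at each k try every first piece i and multiply by the better of (k−i) uncut or P[k−i].
P[2] = 1·max(1,0) = 1·1 = 1
P[3] = 1·max(2,1) = 1·2 = 2
P[4] = 2·max(2,1) = 2·2 = 4
P[5] = 2·max(3,2) = 2·3 = 6
P[6] = 3·max(3,2) = 3·3 = 9
P[7] = 2·max(5,6) = 2·6 = 12
P[8] = 2·max(6,9) = 2·9 = 18
One optimal split: 3 + 3 + 2; product 3·3·2 = 18.

18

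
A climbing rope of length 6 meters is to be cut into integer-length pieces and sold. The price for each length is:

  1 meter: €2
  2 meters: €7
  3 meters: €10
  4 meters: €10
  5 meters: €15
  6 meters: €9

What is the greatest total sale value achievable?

21

Let best[k] be the best obtainable value from length k. For each k, try every first piece i and keep the best of price[i] + best[k−i].
best[1] = 2
best[2] = max(2+2, 7+0) = 7
best[3] = max(2+7, 7+2, 10+0) = 10
best[4] = max(2+10, 7+7, 10+2, 10+0) = 14
best[5] = max(2+14, 7+10, 10+7, 10+2, 15+0) = 17
best[6] = max(2+17, 7+14, 10+10, 10+7, 15+2, 9+0) = 21
One optimal cutting: 2 + 2 + 2 → €7 + €7 + €7 = €21.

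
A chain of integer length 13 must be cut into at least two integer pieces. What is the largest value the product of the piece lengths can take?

Define P[k] = max over 1≤i<k of i · max(k−i, P[k−i]); the inner max lets the remainder stay uncut if that's better.
P[2] = 1×max(1,0) = 1×1 = 1
P[3] = 1×max(2,1) = 1×2 = 2
P[4] = 2×max(2,1) = 2×2 = 4
P[5] = 2×max(3,2) = 2×3 = 6
P[6] = 3×max(3,2) = 3×3 = 9
P[7] = 2×max(5,6) = 2×6 = 12
P[8] = 2×max(6,9) = 2×9 = 18
P[9] = 3×max(6,9) = 3×9 = 27
P[10] = 2×max(8,18) = 2×18 = 36
P[11] = 2×max(9,27) = 2×27 = 54
P[12] = 3×max(9,27) = 3×27 = 81
P[13] = 2×max(11,54) = 2×54 = 108
One optimal split: 3 + 3 + 3 + 2 + 2; product 3×3×3×2×2 = 108.

108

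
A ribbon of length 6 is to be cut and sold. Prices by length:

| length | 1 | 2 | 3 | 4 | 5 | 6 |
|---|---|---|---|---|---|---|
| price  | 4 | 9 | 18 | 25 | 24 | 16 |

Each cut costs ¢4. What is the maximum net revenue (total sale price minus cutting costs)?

32

Consider every possible first cut. v[k] is the best of p[i]+v[k−i] over all sellable i≤k, charging 4 whenever i<k.
v[1] = 4
v[2] = max(4+4-4, 9+0) = 9
v[3] = max(4+9-4, 9+4-4, 18+0) = 18
v[4] = max(4+18-4, 9+9-4, 18+4-4, 25+0) = 25
v[5] = max(4+25-4, 9+18-4, 18+9-4, 25+4-4, 24+0) = 25
v[6] = max(4+25-4, 9+25-4, 18+18-4, 25+9-4, 24+4-4, 16+0) = 32
One optimal plan: pieces 3 + 3 (1 cut) → ¢36 − ¢4 = ¢32.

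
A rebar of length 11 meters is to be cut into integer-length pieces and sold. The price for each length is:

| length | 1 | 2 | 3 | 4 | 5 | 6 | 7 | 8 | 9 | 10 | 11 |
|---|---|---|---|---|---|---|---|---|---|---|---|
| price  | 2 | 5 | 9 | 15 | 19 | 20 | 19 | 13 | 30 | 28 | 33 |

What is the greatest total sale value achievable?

40

Build r[k] bottom-up: r[k] = max over allowed piece i of (p[i] + r[k−i]).
r[1] = 2
r[2] = 5
r[3] = 9
r[4] = 15
r[5] = 19
r[6] = 21  (first piece 1, then r[5]=19)
r[7] = 24  (first piece 2, then r[5]=19)
r[8] = 30  (first piece 4, then r[4]=15)
r[9] = 34  (first piece 4, then r[5]=19)
r[10] = 38  (first piece 5, then r[5]=19)
r[11] = 40  (first piece 1, then r[10]=38)
One optimal cutting: 5 + 5 + 1 → ₹19 + ₹19 + ₹2 = ₹40.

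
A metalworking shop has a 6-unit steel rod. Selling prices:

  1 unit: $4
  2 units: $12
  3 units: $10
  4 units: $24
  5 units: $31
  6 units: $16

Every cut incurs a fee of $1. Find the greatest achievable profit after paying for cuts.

35

Let v[k] be the best obtainable value from length k. For each k, try every first piece i and keep the best of price[i] + v[k−i] minus the 1 cut fee when i<k.
v[1] = 4
v[2] = max(4+4-1, 12+0) = 12
v[3] = max(4+12-1, 12+4-1, 10+0) = 15
v[4] = max(4+15-1, 12+12-1, 10+4-1, 24+0) = 24
v[5] = max(4+24-1, 12+15-1, 10+12-1, 24+4-1, 31+0) = 31
v[6] = max(4+31-1, 12+24-1, 10+15-1, 24+12-1, 31+4-1, 16+0) = 35
One optimal plan: pieces 4 + 2 (1 cut) → $36 − $1 = $35.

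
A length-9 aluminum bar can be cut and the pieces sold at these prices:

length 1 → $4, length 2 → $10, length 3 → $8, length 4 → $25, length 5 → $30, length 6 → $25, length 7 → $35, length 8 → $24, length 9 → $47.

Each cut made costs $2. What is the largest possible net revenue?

Build v[k] bottom-up: v[k] = max over allowed piece i of (p[i] + v[k−i]) − 2 per cut.
v[1] = 4
v[2] = 10
v[3] = 12  (first piece 1, then v[2]=10)
v[4] = 25
v[5] = 30
v[6] = 33  (first piece 2, then v[4]=25)
v[7] = 38  (first piece 2, then v[5]=30)
v[8] = 48  (first piece 4, then v[4]=25)
v[9] = 53  (first piece 4, then v[5]=30)
One optimal plan: pieces 5 + 4 (1 cut) → $55 − $2 = $53.

53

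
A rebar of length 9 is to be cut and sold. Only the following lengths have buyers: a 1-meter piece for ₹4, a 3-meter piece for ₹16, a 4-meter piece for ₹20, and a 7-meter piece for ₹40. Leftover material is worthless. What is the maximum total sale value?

Build r[k] bottom-up: r[k] = max over allowed piece i of (p[i] + r[k−i]).
r[1] = 4
r[2] = 8  (first piece 1, then r[1]=4)
r[3] = max(4+8, 16+0) = 16
r[4] = max(4+16, 16+4, 20+0) = 20
r[5] = max(4+20, 16+8, 20+4) = 24
r[6] = max(4+24, 16+16, 20+8) = 32
r[7] = max(4+32, 16+20, 20+16, 40+0) = 40
r[8] = max(4+40, 16+24, 20+20, 40+4) = 44
r[9] = max(4+44, 16+32, 20+24, 40+8) = 48
One optimal cutting: 7 + 1 + 1 → ₹48.

48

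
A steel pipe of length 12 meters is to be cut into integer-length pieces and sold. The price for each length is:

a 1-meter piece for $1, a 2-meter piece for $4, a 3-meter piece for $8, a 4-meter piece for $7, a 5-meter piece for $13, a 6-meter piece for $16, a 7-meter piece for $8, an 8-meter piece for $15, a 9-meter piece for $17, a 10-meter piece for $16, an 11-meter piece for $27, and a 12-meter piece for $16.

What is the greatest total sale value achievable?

32

Let v[k] be the best obtainable value from length k. For each k, try every first piece i and keep the best of price[i] + v[k−i].
v[1] = 1
v[2] = max(1+1, 4+0) = 4
v[3] = max(1+4, 4+1, 8+0) = 8
v[4] = max(1+8, 4+4, 8+1, 7+0) = 9
v[5] = max(1+9, 4+8, 8+4, 7+1, 13+0) = 13
v[6] = max(1+13, 4+9, 8+8, 7+4, 13+1, 16+0) = 16
v[7] = max(1+16, 4+13, 8+9, …, 16+1, 8+0) = 17
v[8] = max(1+17, 4+16, 8+13, …, 8+1, 15+0) = 21
v[9] = max(1+21, 4+17, 8+16, …, 15+1, 17+0) = 24
v[10] = max(1+24, 4+21, 8+17, …, 17+1, 16+0) = 26
v[11] = max(1+26, 4+24, 8+21, …, 16+1, 27+0) = 29
v[12] = max(1+29, 4+26, 8+24, …, 27+1, 16+0) = 32
One optimal cutting: 3 + 3 + 3 + 3 → $8 + $8 + $8 + $8 = $32.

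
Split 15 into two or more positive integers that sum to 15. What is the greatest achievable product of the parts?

243

Fill prod[k] for k=2..15: at each k try every first piece i and multiply by the better of (k−i) uncut or prod[k−i].
prod[2] = 1×max(1,0) = 1×1 = 1
prod[3] = max(1×2, 2×1) = 2
prod[4] = max(1×3, 2×2, 3×1) = 4
prod[5] = max(1×4, 2×3, 3×2, 4×1) = 6
prod[6] = max(1×6, 2×4, 3×3, 4×2, 5×1) = 9
prod[7] = max(1×9, 2×6, 3×4, 4×3, 5×2, 6×1) = 12
prod[8] = max(1×12, 2×9, 3×6, …, 6×2, 7×1) = 18
prod[9] = max(1×18, 2×12, 3×9, …, 7×2, 8×1) = 27
prod[10] = max(1×27, 2×18, 3×12, …, 8×2, 9×1) = 36
prod[11] = max(1×36, 2×27, 3×18, …, 9×2, 10×1) = 54
prod[12] = max(1×54, 2×36, 3×27, …, 10×2, 11×1) = 81
prod[13] = max(1×81, 2×54, 3×36, …, 11×2, 12×1) = 108
prod[14] = max(1×108, 2×81, 3×54, …, 12×2, 13×1) = 162
prod[15] = max(1×162, 2×108, 3×81, …, 13×2, 14×1) = 243
One optimal split: 3 + 3 + 3 + 3 + 3; product 3×3×3×3×3 = 243.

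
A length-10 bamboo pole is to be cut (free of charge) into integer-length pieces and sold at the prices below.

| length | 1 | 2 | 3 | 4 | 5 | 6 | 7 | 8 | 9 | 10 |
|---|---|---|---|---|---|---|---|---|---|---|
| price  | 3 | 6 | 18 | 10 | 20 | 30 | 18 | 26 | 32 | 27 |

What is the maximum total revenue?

Consider every possible first cut. R[k] is the best of p[i]+R[k−i] over all sellable i≤k.
R[1] = 3
R[2] = max(3+3, 6+0) = 6
R[3] = max(3+6, 6+3, 18+0) = 18
R[4] = max(3+18, 6+6, 18+3, 10+0) = 21
R[5] = max(3+21, 6+18, 18+6, 10+3, 20+0) = 24
R[6] = max(3+24, 6+21, 18+18, 10+6, 20+3, 30+0) = 36
R[7] = max(3+36, 6+24, 18+21, …, 30+3, 18+0) = 39
R[8] = max(3+39, 6+36, 18+24, …, 18+3, 26+0) = 42
R[9] = max(3+42, 6+39, 18+36, …, 26+3, 32+0) = 54
R[10] = max(3+54, 6+42, 18+39, …, 32+3, 27+0) = 57
One optimal cutting: 3 + 3 + 3 + 1 → $18 + $18 + $18 + $3 = $57.

57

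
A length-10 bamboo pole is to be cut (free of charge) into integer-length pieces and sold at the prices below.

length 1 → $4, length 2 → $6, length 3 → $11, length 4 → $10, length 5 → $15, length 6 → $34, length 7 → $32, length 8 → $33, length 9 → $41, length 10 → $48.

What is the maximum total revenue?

50

Build r[k] bottom-up: r[k] = max over allowed piece i of (p[i] + r[k−i]).
r[1] = 4
r[2] = max(4+4, 6+0) = 8
r[3] = max(4+8, 6+4, 11+0) = 12
r[4] = max(4+12, 6+8, 11+4, 10+0) = 16
r[5] = max(4+16, 6+12, 11+8, 10+4, 15+0) = 20
r[6] = max(4+20, 6+16, 11+12, 10+8, 15+4, 34+0) = 34
r[7] = max(4+34, 6+20, 11+16, …, 34+4, 32+0) = 38
r[8] = max(4+38, 6+34, 11+20, …, 32+4, 33+0) = 42
r[9] = max(4+42, 6+38, 11+34, …, 33+4, 41+0) = 46
r[10] = max(4+46, 6+42, 11+38, …, 41+4, 48+0) = 50
One optimal cutting: 6 + 1 + 1 + 1 + 1 → $34 + $4 + $4 + $4 + $4 = $50.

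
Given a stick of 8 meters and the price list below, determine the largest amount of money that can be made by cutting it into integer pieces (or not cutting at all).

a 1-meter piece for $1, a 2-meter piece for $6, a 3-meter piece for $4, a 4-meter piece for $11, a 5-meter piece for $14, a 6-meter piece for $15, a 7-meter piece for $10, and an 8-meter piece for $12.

Build R[k] bottom-up: R[k] = max over allowed piece i of (p[i] + R[k−i]).
R[1] = 1
R[2] = max(1+1, 6+0) = 6
R[3] = max(1+6, 6+1, 4+0) = 7
R[4] = max(1+7, 6+6, 4+1, 11+0) = 12
R[5] = max(1+12, 6+7, 4+6, 11+1, 14+0) = 14
R[6] = max(1+14, 6+12, 4+7, 11+6, 14+1, 15+0) = 18
R[7] = max(1+18, 6+14, 4+12, …, 15+1, 10+0) = 20
R[8] = max(1+20, 6+18, 4+14, …, 10+1, 12+0) = 24
One optimal cutting: 2 + 2 + 2 + 2 → $6 + $6 + $6 + $6 = $24.

24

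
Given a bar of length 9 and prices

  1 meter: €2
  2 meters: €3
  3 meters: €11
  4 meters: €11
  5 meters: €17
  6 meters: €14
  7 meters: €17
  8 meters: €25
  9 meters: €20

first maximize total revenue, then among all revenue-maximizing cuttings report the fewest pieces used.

Build r[k] bottom-up: r[k] = max over allowed piece i of (p[i] + r[k−i]).
r[1] = 2
r[2] = max(2+2, 3+0) = 4
r[3] = max(2+4, 3+2, 11+0) = 11
r[4] = max(2+11, 3+4, 11+2, 11+0) = 13
r[5] = max(2+13, 3+11, 11+4, 11+2, 17+0) = 17
r[6] = max(2+17, 3+13, 11+11, 11+4, 17+2, 14+0) = 22
r[7] = max(2+22, 3+17, 11+13, …, 14+2, 17+0) = 24
r[8] = max(2+24, 3+22, 11+17, …, 17+2, 25+0) = 28
r[9] = max(2+28, 3+24, 11+22, …, 25+2, 20+0) = 33
Maximum revenue is €33.
Now minimize piece count subject to staying optimal: for each k, pieces[k] = 1 + min over i with p[i]+r[k−i]=r[k] of pieces[k−i].
pieces[6] = 2
pieces[7] = 3
pieces[8] = 2
pieces[9] = 3

3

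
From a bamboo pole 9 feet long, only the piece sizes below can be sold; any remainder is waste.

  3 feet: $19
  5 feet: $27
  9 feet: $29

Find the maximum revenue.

57

Let r[k] be the best obtainable value from length k. For each k, try every first piece i and keep the best of price[i] + r[k−i].
r[1] = 0
r[2] = 0
r[3] = 19
r[4] = 19
r[5] = 27
r[6] = 38  (first piece 3, then r[3]=19)
r[7] = 38
r[8] = 46  (first piece 3, then r[5]=27)
r[9] = 57  (first piece 3, then r[6]=38)
One optimal cutting: 3 + 3 + 3 → $57.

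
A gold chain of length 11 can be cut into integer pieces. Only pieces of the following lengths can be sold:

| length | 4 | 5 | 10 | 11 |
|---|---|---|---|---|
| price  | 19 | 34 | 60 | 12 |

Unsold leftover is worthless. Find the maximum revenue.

Consider every possible first cut. f[k] is the best of p[i]+f[k−i] over all sellable i≤k.
f[1] = 0
f[2] = 0
f[3] = 0
f[4] = 19
f[5] = max(19+0, 34+0) = 34
f[6] = max(19+0, 34+0) = 34
f[7] = max(19+0, 34+0) = 34
f[8] = max(19+19, 34+0) = 38
f[9] = max(19+34, 34+19) = 53
f[10] = max(19+34, 34+34, 60+0) = 68
f[11] = max(19+34, 34+34, 60+0, 12+0) = 68
One optimal cutting: pieces 5 + 5 with 1 inch of scrap → $68.

68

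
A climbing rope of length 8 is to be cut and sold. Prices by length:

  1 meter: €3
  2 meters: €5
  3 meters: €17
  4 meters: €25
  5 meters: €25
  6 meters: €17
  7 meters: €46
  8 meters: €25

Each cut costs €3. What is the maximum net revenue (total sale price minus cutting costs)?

Let net[k] be the best obtainable value from length k. For each k, try every first piece i and keep the best of price[i] + net[k−i] minus the 3 cut fee when i<k.
net[1] = 3
net[2] = 5
net[3] = 17
net[4] = 25
net[5] = 25  (first piece 1, then net[4]=25)
net[6] = 31  (first piece 3, then net[3]=17)
net[7] = 46
net[8] = 47  (first piece 4, then net[4]=25)
One optimal plan: pieces 4 + 4 (1 cut) → €50 − €3 = €47.

47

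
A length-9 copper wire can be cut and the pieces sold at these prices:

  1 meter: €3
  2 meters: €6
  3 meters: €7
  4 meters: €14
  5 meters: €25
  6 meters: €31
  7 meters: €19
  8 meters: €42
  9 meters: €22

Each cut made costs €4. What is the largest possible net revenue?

Let v[k] be the best obtainable value from length k. For each k, try every first piece i and keep the best of price[i] + v[k−i] minus the 4 cut fee when i<k.
v[1] = 3
v[2] = 6
v[3] = 7
v[4] = 14
v[5] = 25
v[6] = 31
v[7] = 30  (first piece 1, then v[6]=31)
v[8] = 42
v[9] = 41  (first piece 1, then v[8]=42)
One optimal plan: pieces 8 + 1 (1 cut) → €45 − €4 = €41.

41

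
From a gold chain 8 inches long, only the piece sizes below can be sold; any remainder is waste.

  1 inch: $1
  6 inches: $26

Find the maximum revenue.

28

Let r[k] be the best obtainable value from length k. For each k, try every first piece i and keep the best of price[i] + r[k−i].
r[1] = 1
r[2] = 2  (first piece 1, then r[1]=1)
r[3] = 3  (first piece 1, then r[2]=2)
r[4] = 4  (first piece 1, then r[3]=3)
r[5] = 5  (first piece 1, then r[4]=4)
r[6] = 26
r[7] = 27  (first piece 1, then r[6]=26)
r[8] = 28  (first piece 1, then r[7]=27)
One optimal cutting: 6 + 1 + 1 → $28.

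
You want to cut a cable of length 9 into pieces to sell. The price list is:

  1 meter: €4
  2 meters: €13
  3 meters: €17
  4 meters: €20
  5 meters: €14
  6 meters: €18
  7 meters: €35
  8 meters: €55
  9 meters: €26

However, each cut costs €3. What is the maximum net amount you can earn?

56

Build r[k] bottom-up: r[k] = max over allowed piece i of (p[i] + r[k−i]) − 3 per cut.
r[1] = 4
r[2] = max(4+4-3, 13+0) = 13
r[3] = max(4+13-3, 13+4-3, 17+0) = 17
r[4] = max(4+17-3, 13+13-3, 17+4-3, 20+0) = 23
r[5] = max(4+23-3, 13+17-3, 17+13-3, 20+4-3, 14+0) = 27
r[6] = max(4+27-3, 13+23-3, 17+17-3, 20+13-3, 14+4-3, 18+0) = 33
r[7] = max(4+33-3, 13+27-3, 17+23-3, …, 18+4-3, 35+0) = 37
r[8] = max(4+37-3, 13+33-3, 17+27-3, …, 35+4-3, 55+0) = 55
r[9] = max(4+55-3, 13+37-3, 17+33-3, …, 55+4-3, 26+0) = 56
One optimal plan: pieces 8 + 1 (1 cut) → €59 − €3 = €56.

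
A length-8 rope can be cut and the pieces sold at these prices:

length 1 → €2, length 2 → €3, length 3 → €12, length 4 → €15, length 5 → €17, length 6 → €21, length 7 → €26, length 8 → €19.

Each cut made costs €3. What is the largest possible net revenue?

Let r[k] be the best obtainable value from length k. For each k, try every first piece i and keep the best of price[i] + r[k−i] minus the 3 cut fee when i<k.
r[1] = 2
r[2] = max(2+2-3, 3+0) = 3
r[3] = max(2+3-3, 3+2-3, 12+0) = 12
r[4] = max(2+12-3, 3+3-3, 12+2-3, 15+0) = 15
r[5] = max(2+15-3, 3+12-3, 12+3-3, 15+2-3, 17+0) = 17
r[6] = max(2+17-3, 3+15-3, 12+12-3, 15+3-3, 17+2-3, 21+0) = 21
r[7] = max(2+21-3, 3+17-3, 12+15-3, …, 21+2-3, 26+0) = 26
r[8] = max(2+26-3, 3+21-3, 12+17-3, …, 26+2-3, 19+0) = 27
One optimal plan: pieces 4 + 4 (1 cut) → €30 − €3 = €27.

27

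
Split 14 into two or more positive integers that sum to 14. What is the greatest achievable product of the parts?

162

Define prod[k] = max over 1≤i<k of i · max(k−i, prod[k−i]); the inner max lets the remainder stay uncut if that's better.
prod[2] = 1*max(1,0) = 1*1 = 1
prod[3] = max(1*2, 2*1) = 2
prod[4] = max(1*3, 2*2, 3*1) = 4
prod[5] = max(1*4, 2*3, 3*2, 4*1) = 6
prod[6] = max(1*6, 2*4, 3*3, 4*2, 5*1) = 9
prod[7] = max(1*9, 2*6, 3*4, 4*3, 5*2, 6*1) = 12
prod[8] = max(1*12, 2*9, 3*6, …, 6*2, 7*1) = 18
prod[9] = max(1*18, 2*12, 3*9, …, 7*2, 8*1) = 27
prod[10] = max(1*27, 2*18, 3*12, …, 8*2, 9*1) = 36
prod[11] = max(1*36, 2*27, 3*18, …, 9*2, 10*1) = 54
prod[12] = max(1*54, 2*36, 3*27, …, 10*2, 11*1) = 81
prod[13] = max(1*81, 2*54, 3*36, …, 11*2, 12*1) = 108
prod[14] = max(1*108, 2*81, 3*54, …, 12*2, 13*1) = 162
One optimal split: 3 + 3 + 3 + 3 + 2; product 3*3*3*3*2 = 162.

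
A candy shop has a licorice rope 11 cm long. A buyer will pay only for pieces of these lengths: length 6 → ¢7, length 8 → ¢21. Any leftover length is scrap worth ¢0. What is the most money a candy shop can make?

21

Let f[k] be the best obtainable value from length k. For each k, try every first piece i and keep the best of price[i] + f[k−i].
f[1] = 0
f[2] = 0
f[3] = 0
f[4] = 0
f[5] = 0
f[6] = 7
f[7] = 7
f[8] = max(7+0, 21+0) = 21
f[9] = max(7+0, 21+0) = 21
f[10] = max(7+0, 21+0) = 21
f[11] = max(7+0, 21+0) = 21
One optimal cutting: pieces 8 with 3 cm of scrap → ¢21.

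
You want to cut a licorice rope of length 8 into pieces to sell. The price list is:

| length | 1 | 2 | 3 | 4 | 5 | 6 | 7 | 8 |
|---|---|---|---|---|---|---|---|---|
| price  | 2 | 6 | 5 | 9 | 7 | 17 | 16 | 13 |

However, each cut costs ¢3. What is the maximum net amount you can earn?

Build net[k] bottom-up: net[k] = max over allowed piece i of (p[i] + net[k−i]) − 3 per cut.
net[1] = 2
net[2] = 6
net[3] = 5  (first piece 1, then net[2]=6)
net[4] = 9  (first piece 2, then net[2]=6)
net[5] = 8  (first piece 1, then net[4]=9)
net[6] = 17
net[7] = 16  (first piece 1, then net[6]=17)
net[8] = 20  (first piece 2, then net[6]=17)
One optimal plan: pieces 6 + 2 (1 cut) → ¢23 − ¢3 = ¢20.

20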